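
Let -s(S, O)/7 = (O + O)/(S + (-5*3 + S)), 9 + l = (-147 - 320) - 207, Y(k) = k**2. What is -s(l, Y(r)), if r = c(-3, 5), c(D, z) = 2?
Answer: -56/1381 ≈ -0.040550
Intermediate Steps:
r = 2
l = -683 (l = -9 + ((-147 - 320) - 207) = -9 + (-467 - 207) = -9 - 674 = -683)
s(S, O) = -14*O/(-15 + 2*S) (s(S, O) = -7*(O + O)/(S + (-5*3 + S)) = -7*2*O/(S + (-15 + S)) = -7*2*O/(-15 + 2*S) = -14*O/(-15 + 2*S))
-s(l, Y(r)) = -(-14)*2**2/(-15 + 2*(-683)) = -(-14)*4/(-15 - 1366) = -(-14)*4/(-1381) = -(-14)*4*(-1)/1381 = -1*56/1381 = -56/1381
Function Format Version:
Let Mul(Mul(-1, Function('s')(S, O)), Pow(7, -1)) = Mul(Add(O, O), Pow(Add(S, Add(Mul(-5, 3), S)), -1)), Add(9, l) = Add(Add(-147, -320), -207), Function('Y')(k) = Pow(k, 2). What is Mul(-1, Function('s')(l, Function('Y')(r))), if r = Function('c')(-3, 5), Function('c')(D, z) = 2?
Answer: Rational(-56, 1381) ≈ -0.040550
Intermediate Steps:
r = 2
l = -683 (l = Add(-9, Add(Add(-147, -320), -207)) = Add(-9, Add(-467, -207)) = Add(-9, -674) = -683)
Function('s')(S, O) = Mul(-14, O, Pow(Add(-15, Mul(2, S)), -1)) (Function('s')(S, O) = Mul(-7, Mul(Add(O, O), Pow(Add(S, Add(Mul(-5, 3), S)), -1))) = Mul(-7, Mul(Mul(2, O), Pow(Add(S, Add(-15, S)), -1))) = Mul(-7, Mul(Mul(2, O), Pow(Add(-15, Mul(2, S)), -1))) = Mul(-7, Mul(2, O, Pow(Add(-15, Mul(2, S)), -1))) = Mul(-14, O, Pow(Add(-15, Mul(2, S)), -1)))
Mul(-1, Function('s')(l, Function('Y')(r))) = Mul(-1, Mul(-14, Pow(2, 2), Pow(Add(-15, Mul(2, -683)), -1))) = Mul(-1, Mul(-14, 4, Pow(Add(-15, -1366), -1))) = Mul(-1, Mul(-14, 4, Pow(-1381, -1))) = Mul(-1, Mul(-14, 4, Rational(-1, 1381))) = Mul(-1, Rational(56, 1381)) = Rational(-56, 1381)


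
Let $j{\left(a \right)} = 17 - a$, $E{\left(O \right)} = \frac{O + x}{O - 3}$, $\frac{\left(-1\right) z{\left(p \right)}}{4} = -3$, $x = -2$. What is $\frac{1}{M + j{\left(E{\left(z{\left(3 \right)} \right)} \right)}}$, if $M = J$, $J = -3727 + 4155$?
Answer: $\frac{9}{3995} \approx 0.0022528$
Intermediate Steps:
$J = 428$
$z{\left(p \right)} = 12$ ($z{\left(p \right)} = \left(-4\right) \left(-3\right) = 12$)
$M = 428$
$E{\left(O \right)} = \frac{-2 + O}{-3 + O}$ ($E{\left(O \right)} = \frac{O - 2}{O - 3} = \frac{-2 + O}{-3 + O}$)
$\frac{1}{M + j{\left(E{\left(z{\left(3 \right)} \right)} \right)}} = \frac{1}{428 + \left(17 - \frac{-2 + 12}{-3 + 12}\right)} = \frac{1}{428 + \left(17 - \frac{1}{9} \cdot 10\right)} = \frac{1}{428 + \left(17 - \frac{10}{9}\right)} = \frac{1}{428 + \frac{143}{9}} = \frac{1}{\frac{3995}{9}} = \frac{9}{3995}$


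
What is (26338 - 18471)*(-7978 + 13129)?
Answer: 40522917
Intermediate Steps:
(26338 - 18471)*(-7978 + 13129) = 7867*5151 = 40522917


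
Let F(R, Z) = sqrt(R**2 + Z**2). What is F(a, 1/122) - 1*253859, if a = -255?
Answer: -253859 + sqrt(967832101)/122 ≈ -2.5360e+5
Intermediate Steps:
F(a, 1/122) - 1*253859 = sqrt((-255)**2 + (1/122)**2) - 1*253859 = sqrt(65025 + (1/122)**2) - 253859 = sqrt(65025 + 1/14884) - 253859 = sqrt(967832101/14884) - 253859 = sqrt(967832101)/122 - 253859 = -253859 + sqrt(967832101)/122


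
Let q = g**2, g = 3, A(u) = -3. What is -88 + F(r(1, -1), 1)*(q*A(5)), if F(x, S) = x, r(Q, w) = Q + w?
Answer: -88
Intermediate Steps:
q = 9 (q = 3**2 = 9)
-88 + F(r(1, -1), 1)*(q*A(5)) = -88 + (1 - 1)*(9*(-3)) = -88 + 0*(-27) = -88 + 0 = -88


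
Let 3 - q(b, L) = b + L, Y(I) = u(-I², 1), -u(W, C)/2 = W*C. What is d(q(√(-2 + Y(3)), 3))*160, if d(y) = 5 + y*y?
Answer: 3360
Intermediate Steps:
u(W, C) = -2*C*W (u(W, C) = -2*W*C = -2*C*W)
Y(I) = 2*I² (Y(I) = -2*1*(-I²) = 2*I²)
q(b, L) = 3 - L - b (q(b, L) = 3 - (b + L) = 3 - (L + b) = 3 + (-L - b) = 3 - L - b)
d(y) = 5 + y²
d(q(√(-2 + Y(3)), 3))*160 = (5 + (3 - 1*3 - √(-2 + 2*3²))²)*160 = (5 + (3 - 3 - √(-2 + 2*9))²)*160 = (5 + (3 - 3 - √(-2 + 18))²)*160 = (5 + (3 - 3 - √16)²)*160 = (5 + (3 - 3 - 1*4)²)*160 = (5 + (3 - 3 - 4)²)*160 = (5 + (-4)²)*160 = (5 + 16)*160 = 21*160 = 3360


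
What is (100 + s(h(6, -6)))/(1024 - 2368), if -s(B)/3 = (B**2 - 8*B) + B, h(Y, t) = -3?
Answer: -5/672 ≈ -0.0074405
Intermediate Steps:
s(B) = -3*B**2 + 21*B (s(B) = -3*((B**2 - 8*B) + B) = -3*(B**2 - 7*B) = -3*B**2 + 21*B)
(100 + s(h(6, -6)))/(1024 - 2368) = (100 + 3*(-3)*(7 - 1*(-3)))/(1024 - 2368) = (100 + 3*(-3)*(7 + 3))/(-1344) = (100 + 3*(-3)*10)*(-1/1344) = (100 - 90)*(-1/1344) = 10*(-1/1344) = -5/672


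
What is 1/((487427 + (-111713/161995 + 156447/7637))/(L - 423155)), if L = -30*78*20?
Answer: -581407561038325/603047637917589 ≈ -0.96412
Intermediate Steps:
L = -46800 (L = -2340*20 = -46800)
1/((487427 + (-111713/161995 + 156447/7637))/(L - 423155)) = 1/((487427 + (-111713/161995 + 156447/7637))/(-46800 - 423155)) = 1/((487427 + (-111713*1/161995 + 156447*(1/7637)))/(-469955)) = 1/((487427 + (-111713/161995 + 156447/7637))*(-1/469955)) = 1/((487427 + 24490479584/1237155815)*(-1/469955)) = 1/((603047637917589/1237155815)*(-1/469955)) = 1/(-603047637917589/581407561038325) = -581407561038325/603047637917589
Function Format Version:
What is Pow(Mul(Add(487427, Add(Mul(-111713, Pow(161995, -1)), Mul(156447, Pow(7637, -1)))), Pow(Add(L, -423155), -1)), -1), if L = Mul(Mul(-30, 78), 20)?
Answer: Rational(-581407561038325, 603047637917589) ≈ -0.96412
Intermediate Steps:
L = -46800 (L = Mul(-2340, 20) = -46800)
Pow(Mul(Add(487427, Add(Mul(-111713, Pow(161995, -1)), Mul(156447, Pow(7637, -1)))), Pow(Add(L, -423155), -1)), -1) = Pow(Mul(Add(487427, Add(Mul(-111713, Pow(161995, -1)), Mul(156447, Pow(7637, -1)))), Pow(Add(-46800, -423155), -1)), -1) = Pow(Mul(Add(487427, Add(Mul(-111713, Rational(1, 161995)), Mul(156447, Rational(1, 7637)))), Pow(-469955, -1)), -1) = Pow(Mul(Add(487427, Add(Rational(-111713, 161995), Rational(156447, 7637))), Rational(-1, 469955)), -1) = Pow(Mul(Add(487427, Rational(24490479584, 1237155815)), Rational(-1, 469955)), -1) = Pow(Mul(Rational(603047637917589, 1237155815), Rational(-1, 469955)), -1) = Pow(Rational(-603047637917589, 581407561038325), -1) = Rational(-581407561038325, 603047637917589)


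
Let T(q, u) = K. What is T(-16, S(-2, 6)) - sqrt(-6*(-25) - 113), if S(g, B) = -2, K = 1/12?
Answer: 1/12 - sqrt(37) ≈ -5.9994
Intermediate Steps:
K = 1/12 ≈ 0.083333
T(q, u) = 1/12
T(-16, S(-2, 6)) - sqrt(-6*(-25) - 113) = 1/12 - sqrt(-6*(-25) - 113) = 1/12 - sqrt(150 - 113) = 1/12 - sqrt(37)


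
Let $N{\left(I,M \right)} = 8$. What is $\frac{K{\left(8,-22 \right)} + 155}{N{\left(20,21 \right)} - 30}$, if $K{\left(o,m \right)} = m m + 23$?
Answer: $- \frac{331}{11} \approx -30.091$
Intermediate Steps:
$K{\left(o,m \right)} = 23 + m^{2}$ ($K{\left(o,m \right)} = m^{2} + 23 = 23 + m^{2}$)
$\frac{K{\left(8,-22 \right)} + 155}{N{\left(20,21 \right)} - 30} = \frac{\left(23 + \left(-22\right)^{2}\right) + 155}{8 - 30} = \frac{\left(23 + 484\right) + 155}{-22} = \left(507 + 155\right) \left(- \frac{1}{22}\right) = 662 \left(- \frac{1}{22}\right) = - \frac{331}{11}$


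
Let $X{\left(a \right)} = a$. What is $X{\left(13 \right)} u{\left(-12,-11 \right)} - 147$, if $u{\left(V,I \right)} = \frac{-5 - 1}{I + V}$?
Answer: $- \frac{3303}{23} \approx -143.61$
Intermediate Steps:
$u{\left(V,I \right)} = - \frac{6}{I + V}$
$X{\left(13 \right)} u{\left(-12,-11 \right)} - 147 = 13 \left(- \frac{6}{-11 - 12}\right) - 147 = 13 \left(- \frac{6}{-23}\right) - 147 = 13 \left(\left(-6\right) \left(- \frac{1}{23}\right)\right) - 147 = 13 \cdot \frac{6}{23} - 147 = \frac{78}{23} - 147 = - \frac{3303}{23}$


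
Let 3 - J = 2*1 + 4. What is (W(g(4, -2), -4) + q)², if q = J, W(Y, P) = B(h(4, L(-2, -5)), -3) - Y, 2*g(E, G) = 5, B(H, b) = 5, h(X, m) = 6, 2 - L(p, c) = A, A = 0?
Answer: ¼ ≈ 0.25000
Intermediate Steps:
L(p, c) = 2 (L(p, c) = 2 - 1*0 = 2 + 0 = 2)
g(E, G) = 5/2 (g(E, G) = (½)*5 = 5/2)
J = -3 (J = 3 - (2*1 + 4) = 3 - (2 + 4) = 3 - 1*6 = 3 - 6 = -3)
W(Y, P) = 5 - Y
q = -3
(W(g(4, -2), -4) + q)² = ((5 - 1*5/2) - 3)² = ((5 - 5/2) - 3)² = (5/2 - 3)² = (-½)² = ¼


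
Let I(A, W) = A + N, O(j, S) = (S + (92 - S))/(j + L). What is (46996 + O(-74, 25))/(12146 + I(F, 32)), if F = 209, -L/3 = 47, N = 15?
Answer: 5052024/1329775 ≈ 3.7992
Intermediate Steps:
L = -141 (L = -3*47 = -141)
O(j, S) = 92/(-141 + j) (O(j, S) = (S + (92 - S))/(j - 141) = 92/(-141 + j))
I(A, W) = 15 + A (I(A, W) = A + 15 = 15 + A)
(46996 + O(-74, 25))/(12146 + I(F, 32)) = (46996 + 92/(-141 - 74))/(12146 + (15 + 209)) = (46996 + 92/(-215))/(12146 + 224) = (46996 + 92*(-1/215))/12370 = (46996 - 92/215)*(1/12370) = (10104048/215)*(1/12370) = 5052024/1329775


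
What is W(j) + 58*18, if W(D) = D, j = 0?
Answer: 1044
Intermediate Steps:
W(j) + 58*18 = 0 + 58*18 = 0 + 1044 = 1044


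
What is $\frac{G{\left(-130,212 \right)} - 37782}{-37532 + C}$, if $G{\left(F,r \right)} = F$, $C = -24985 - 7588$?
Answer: $\frac{5416}{10015} \approx 0.54079$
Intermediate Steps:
$C = -32573$
$\frac{G{\left(-130,212 \right)} - 37782}{-37532 + C} = \frac{-130 - 37782}{-37532 - 32573} = - \frac{37912}{-70105} = \left(-37912\right) \left(- \frac{1}{70105}\right) = \frac{5416}{10015}$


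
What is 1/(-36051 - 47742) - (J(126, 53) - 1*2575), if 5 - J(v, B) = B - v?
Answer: 209231120/83793 ≈ 2497.0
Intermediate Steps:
J(v, B) = 5 + v - B (J(v, B) = 5 - (B - v) = 5 + (v - B) = 5 + v - B)
1/(-36051 - 47742) - (J(126, 53) - 1*2575) = 1/(-36051 - 47742) - ((5 + 126 - 1*53) - 1*2575) = 1/(-83793) - ((5 + 126 - 53) - 2575) = -1/83793 - (78 - 2575) = -1/83793 - 1*(-2497) = -1/83793 + 2497 = 209231120/83793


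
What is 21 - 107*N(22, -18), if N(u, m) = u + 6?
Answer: -2975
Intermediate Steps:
N(u, m) = 6 + u
21 - 107*N(22, -18) = 21 - 107*(6 + 22) = 21 - 107*28 = 21 - 2996 = -2975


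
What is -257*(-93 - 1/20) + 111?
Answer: 480497/20 ≈ 24025.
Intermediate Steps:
-257*(-93 - 1/20) + 111 = -257*(-1861/20) + 111 = 478277/20 + 111 = 480497/20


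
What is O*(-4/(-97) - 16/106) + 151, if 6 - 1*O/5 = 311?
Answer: 1636391/5141 ≈ 318.30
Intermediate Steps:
O = -1525 (O = 30 - 5*311 = 30 - 1555 = -1525)
O*(-4/(-97) - 16/106) + 151 = -1525*(-4/(-97) - 16/106) + 151 = -1525*(-4*(-1/97) - 16*1/106) + 151 = -1525*(4/97 - 8/53) + 151 = -1525*(-564/5141) + 151 = 860100/5141 + 151 = 1636391/5141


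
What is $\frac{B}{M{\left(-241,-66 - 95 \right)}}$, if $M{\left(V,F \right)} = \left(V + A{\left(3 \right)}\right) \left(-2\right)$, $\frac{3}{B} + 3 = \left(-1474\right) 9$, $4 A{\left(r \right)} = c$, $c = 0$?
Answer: $- \frac{1}{2131886} \approx -4.6907 \cdot 10^{-7}$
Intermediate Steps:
$A{\left(r \right)} = 0$ ($A{\left(r \right)} = \frac{1}{4} \cdot 0 = 0$)
$B = - \frac{1}{4423}$ ($B = \frac{3}{-3 - 13266} = \frac{3}{-13269} = 3 \left(- \frac{1}{13269}\right) = - \frac{1}{4423} \approx -0.00022609$)
$M{\left(V,F \right)} = - 2 V$ ($M{\left(V,F \right)} = \left(V + 0\right) \left(-2\right) = V \left(-2\right) = - 2 V$)
$\frac{B}{M{\left(-241,-66 - 95 \right)}} = - \frac{1}{4423 \left(\left(-2\right) \left(-241\right)\right)} = - \frac{1}{4423 \cdot 482} = \left(- \frac{1}{4423}\right) \frac{1}{482} = - \frac{1}{2131886}$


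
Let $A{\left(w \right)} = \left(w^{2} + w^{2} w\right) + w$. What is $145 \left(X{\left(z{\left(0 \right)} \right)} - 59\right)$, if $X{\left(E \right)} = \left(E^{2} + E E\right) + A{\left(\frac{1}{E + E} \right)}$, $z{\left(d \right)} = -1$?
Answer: $- \frac{66555}{8} \approx -8319.4$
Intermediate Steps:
$A{\left(w \right)} = w + w^{2} + w^{3}$ ($A{\left(w \right)} = \left(w^{2} + w^{3}\right) + w = w + w^{2} + w^{3}$)
$X{\left(E \right)} = 2 E^{2} + \frac{1 + \frac{1}{2 E} + \frac{1}{4 E^{2}}}{2 E}$ ($X{\left(E \right)} = \left(E^{2} + E E\right) + \frac{1 + \frac{1}{E + E} + \left(\frac{1}{E + E}\right)^{2}}{E + E} = \left(E^{2} + E^{2}\right) + \frac{1 + \frac{1}{2 E} + \left(\frac{1}{2 E}\right)^{2}}{2 E} = 2 E^{2} + \frac{1}{2 E} \left(1 + \frac{1}{2 E} + \left(\frac{1}{2 E}\right)^{2}\right) = 2 E^{2} + \frac{1}{2 E} \left(1 + \frac{1}{2 E} + \frac{1}{4 E^{2}}\right) = 2 E^{2} + \frac{1 + \frac{1}{2 E} + \frac{1}{4 E^{2}}}{2 E}$)
$145 \left(X{\left(z{\left(0 \right)} \right)} - 59\right) = 145 \left(\frac{1 + 2 \left(-1\right) + 4 \left(-1\right)^{2} + 16 \left(-1\right)^{5}}{8 \left(-1\right)} - 59\right) = 145 \left(\frac{1}{8} \left(-1\right) \left(1 - 2 + 4 \cdot 1 + 16 \left(-1\right)\right) - 59\right) = 145 \left(\frac{1}{8} \left(-1\right) \left(1 - 2 + 4 - 16\right) - 59\right) = 145 \left(\frac{1}{8} \left(-1\right) \left(-13\right) - 59\right) = 145 \left(\frac{13}{8} - 59\right) = 145 \left(- \frac{459}{8}\right) = - \frac{66555}{8}$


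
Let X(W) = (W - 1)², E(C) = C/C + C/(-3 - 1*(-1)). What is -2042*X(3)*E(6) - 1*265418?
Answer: -249082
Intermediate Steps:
E(C) = 1 - C/2 (E(C) = 1 + C/(-3 + 1) = 1 + C/(-2) = 1 + C*(-½) = 1 - C/2)
X(W) = (-1 + W)²
-2042*X(3)*E(6) - 1*265418 = -2042*(-1 + 3)²*(1 - ½*6) - 1*265418 = -2042*2²*(1 - 3) - 265418 = -8168*(-2) - 265418 = -2042*(-8) - 265418 = 16336 - 265418 = -249082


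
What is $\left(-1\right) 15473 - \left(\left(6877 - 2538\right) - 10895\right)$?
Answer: $-8917$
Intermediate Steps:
$\left(-1\right) 15473 - \left(\left(6877 - 2538\right) - 10895\right) = -15473 - \left(4339 - 10895\right) = -15473 - -6556 = -15473 + 6556 = -8917$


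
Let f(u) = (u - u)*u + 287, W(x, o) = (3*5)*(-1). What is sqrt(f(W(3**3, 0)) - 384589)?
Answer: I*sqrt(384302) ≈ 619.92*I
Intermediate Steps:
W(x, o) = -15 (W(x, o) = 15*(-1) = -15)
f(u) = 287 (f(u) = 0*u + 287 = 0 + 287 = 287)
sqrt(f(W(3**3, 0)) - 384589) = sqrt(287 - 384589) = sqrt(-384302) = I*sqrt(384302)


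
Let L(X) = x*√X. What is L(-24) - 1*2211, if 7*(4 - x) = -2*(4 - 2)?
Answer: -2211 + 64*I*√6/7 ≈ -2211.0 + 22.395*I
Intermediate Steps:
x = 32/7 (x = 4 - (-2)*(4 - 2)/7 = 4 - (-2)*2/7 = 4 - ⅐*(-4) = 4 + 4/7 = 32/7 ≈ 4.5714)
L(X) = 32*√X/7
L(-24) - 1*2211 = 32*√(-24)/7 - 1*2211 = 32*(2*I*√6)/7 - 2211 = 64*I*√6/7 - 2211 = -2211 + 64*I*√6/7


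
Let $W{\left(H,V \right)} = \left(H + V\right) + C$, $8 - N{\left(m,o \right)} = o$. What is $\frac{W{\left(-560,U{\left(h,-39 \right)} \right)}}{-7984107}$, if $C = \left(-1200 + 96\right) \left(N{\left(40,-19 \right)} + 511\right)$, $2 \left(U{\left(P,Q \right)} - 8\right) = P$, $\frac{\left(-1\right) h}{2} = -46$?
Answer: $\frac{594458}{7984107} \approx 0.074455$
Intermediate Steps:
$h = 92$ ($h = \left(-2\right) \left(-46\right) = 92$)
$N{\left(m,o \right)} = 8 - o$
$U{\left(P,Q \right)} = 8 + \frac{P}{2}$
$C = -593952$ ($C = \left(-1200 + 96\right) \left(\left(8 - -19\right) + 511\right) = - 1104 \left(\left(8 + 19\right) + 511\right) = - 1104 \left(27 + 511\right) = \left(-1104\right) 538 = -593952$)
$W{\left(H,V \right)} = -593952 + H + V$ ($W{\left(H,V \right)} = \left(H + V\right) - 593952 = -593952 + H + V$)
$\frac{W{\left(-560,U{\left(h,-39 \right)} \right)}}{-7984107} = \frac{-593952 - 560 + \left(8 + \frac{1}{2} \cdot 92\right)}{-7984107} = \left(-593952 - 560 + \left(8 + 46\right)\right) \left(- \frac{1}{7984107}\right) = \left(-593952 - 560 + 54\right) \left(- \frac{1}{7984107}\right) = \left(-594458\right) \left(- \frac{1}{7984107}\right) = \frac{594458}{7984107}$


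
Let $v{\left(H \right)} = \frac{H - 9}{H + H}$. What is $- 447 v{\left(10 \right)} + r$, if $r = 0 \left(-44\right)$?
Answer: $- \frac{447}{20} \approx -22.35$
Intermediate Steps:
$r = 0$
$v{\left(H \right)} = \frac{-9 + H}{2 H}$
$- 447 v{\left(10 \right)} + r = - 447 \frac{-9 + 10}{2 \cdot 10} + 0 = - 447 \cdot \frac{1}{2} \cdot \frac{1}{10} \cdot 1 + 0 = \left(-447\right) \frac{1}{20} + 0 = - \frac{447}{20} + 0 = - \frac{447}{20}$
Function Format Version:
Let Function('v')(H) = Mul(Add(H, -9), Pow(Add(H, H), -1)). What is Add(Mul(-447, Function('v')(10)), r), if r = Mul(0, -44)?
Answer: Rational(-447, 20) ≈ -22.350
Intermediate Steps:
r = 0
Function('v')(H) = Mul(Rational(1, 2), Pow(H, -1), Add(-9, H)) (Function('v')(H) = Mul(Add(-9, H), Pow(Mul(2, H), -1)) = Mul(Add(-9, H), Mul(Rational(1, 2), Pow(H, -1))) = Mul(Rational(1, 2), Pow(H, -1), Add(-9, H)))
Add(Mul(-447, Function('v')(10)), r) = Add(Mul(-447, Mul(Rational(1, 2), Pow(10, -1), Add(-9, 10))), 0) = Add(Mul(-447, Mul(Rational(1, 2), Rational(1, 10), 1)), 0) = Add(Mul(-447, Rational(1, 20)), 0) = Add(Rational(-447, 20), 0) = Rational(-447, 20)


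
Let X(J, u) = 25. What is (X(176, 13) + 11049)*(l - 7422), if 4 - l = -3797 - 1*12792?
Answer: 101559654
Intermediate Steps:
l = 16593 (l = 4 - (-3797 - 1*12792) = 4 - (-3797 - 12792) = 4 - 1*(-16589) = 4 + 16589 = 16593)
(X(176, 13) + 11049)*(l - 7422) = (25 + 11049)*(16593 - 7422) = 11074*9171 = 101559654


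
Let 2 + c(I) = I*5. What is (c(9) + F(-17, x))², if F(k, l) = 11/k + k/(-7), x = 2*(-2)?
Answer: 28398241/14161 ≈ 2005.4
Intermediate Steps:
x = -4
F(k, l) = 11/k - k/7 (F(k, l) = 11/k + k*(-⅐) = 11/k - k/7)
c(I) = -2 + 5*I (c(I) = -2 + I*5 = -2 + 5*I)
(c(9) + F(-17, x))² = ((-2 + 5*9) + (11/(-17) - ⅐*(-17)))² = ((-2 + 45) + (11*(-1/17) + 17/7))² = (43 + (-11/17 + 17/7))² = (43 + 212/119)² = (5329/119)² = 28398241/14161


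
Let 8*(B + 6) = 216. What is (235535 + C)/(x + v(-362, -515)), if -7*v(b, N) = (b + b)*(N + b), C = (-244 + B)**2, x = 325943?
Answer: 1996848/1646653 ≈ 1.2127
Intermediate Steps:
B = 21 (B = -6 + (1/8)*216 = -6 + 27 = 21)
C = 49729 (C = (-244 + 21)**2 = (-223)**2 = 49729)
v(b, N) = -2*b*(N + b)/7 (v(b, N) = -(b + b)*(N + b)/7 = -2*b*(N + b)/7)
(235535 + C)/(x + v(-362, -515)) = (235535 + 49729)/(325943 - 2/7*(-362)*(-515 - 362)) = 285264/(325943 - 2/7*(-362)*(-877)) = 285264/(325943 - 634948/7) = 285264/(1646653/7) = 285264*(7/1646653) = 1996848/1646653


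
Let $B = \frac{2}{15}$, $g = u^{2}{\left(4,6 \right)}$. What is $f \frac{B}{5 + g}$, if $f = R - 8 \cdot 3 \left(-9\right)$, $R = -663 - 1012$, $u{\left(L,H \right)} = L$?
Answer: $- \frac{2918}{315} \approx -9.2635$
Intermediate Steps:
$g = 16$ ($g = 4^{2} = 16$)
$B = \frac{2}{15}$ ($B = 2 \cdot \frac{1}{15} = \frac{2}{15} \approx 0.13333$)
$R = -1675$
$f = -1459$ ($f = -1675 - 8 \cdot 3 \left(-9\right) = -1675 - 24 \left(-9\right) = -1675 - -216 = -1675 + 216 = -1459$)
$f \frac{B}{5 + g} = - 1459 \frac{2}{15 \left(5 + 16\right)} = - 1459 \frac{2}{15 \cdot 21} = - 1459 \cdot \frac{2}{15} \cdot \frac{1}{21} = \left(-1459\right) \frac{2}{315} = - \frac{2918}{315}$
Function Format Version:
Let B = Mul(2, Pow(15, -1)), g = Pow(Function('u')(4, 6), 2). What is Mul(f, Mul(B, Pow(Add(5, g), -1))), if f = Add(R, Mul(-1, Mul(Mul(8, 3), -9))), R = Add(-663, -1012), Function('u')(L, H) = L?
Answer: Rational(-2918, 315) ≈ -9.2635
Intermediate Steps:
g = 16 (g = Pow(4, 2) = 16)
B = Rational(2, 15) (B = Mul(2, Rational(1, 15)) = Rational(2, 15) ≈ 0.13333)
R = -1675
f = -1459 (f = Add(-1675, Mul(-1, Mul(Mul(8, 3), -9))) = Add(-1675, Mul(-1, Mul(24, -9))) = Add(-1675, Mul(-1, -216)) = Add(-1675, 216) = -1459)
Mul(f, Mul(B, Pow(Add(5, g), -1))) = Mul(-1459, Mul(Rational(2, 15), Pow(Add(5, 16), -1))) = Mul(-1459, Mul(Rational(2, 15), Pow(21, -1))) = Mul(-1459, Mul(Rational(2, 15), Rational(1, 21))) = Mul(-1459, Rational(2, 315)) = Rational(-2918, 315)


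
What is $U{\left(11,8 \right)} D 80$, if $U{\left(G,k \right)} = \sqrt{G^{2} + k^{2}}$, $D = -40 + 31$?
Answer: $- 720 \sqrt{185} \approx -9793.1$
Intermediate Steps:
$D = -9$
$U{\left(11,8 \right)} D 80 = \sqrt{11^{2} + 8^{2}} \left(-9\right) 80 = \sqrt{121 + 64} \left(-9\right) 80 = \sqrt{185} \left(-9\right) 80 = - 9 \sqrt{185} \cdot 80 = - 720 \sqrt{185}$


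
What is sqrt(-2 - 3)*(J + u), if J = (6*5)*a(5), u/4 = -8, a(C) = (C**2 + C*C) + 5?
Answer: 1618*I*sqrt(5) ≈ 3618.0*I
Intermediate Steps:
a(C) = 5 + 2*C**2 (a(C) = (C**2 + C**2) + 5 = 2*C**2 + 5 = 5 + 2*C**2)
u = -32 (u = 4*(-8) = -32)
J = 1650 (J = (6*5)*(5 + 2*5**2) = 30*(5 + 2*25) = 30*(5 + 50) = 30*55 = 1650)
sqrt(-2 - 3)*(J + u) = sqrt(-2 - 3)*(1650 - 32) = sqrt(-5)*1618 = (I*sqrt(5))*1618 = 1618*I*sqrt(5)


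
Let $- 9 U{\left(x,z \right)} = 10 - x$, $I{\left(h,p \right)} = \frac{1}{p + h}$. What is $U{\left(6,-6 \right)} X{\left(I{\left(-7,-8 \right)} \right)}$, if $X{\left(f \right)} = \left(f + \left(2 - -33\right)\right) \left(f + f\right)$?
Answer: $\frac{4192}{2025} \approx 2.0701$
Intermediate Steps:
$I{\left(h,p \right)} = \frac{1}{h + p}$
$X{\left(f \right)} = 2 f \left(35 + f\right)$ ($X{\left(f \right)} = \left(f + \left(2 + 33\right)\right) 2 f = \left(f + 35\right) 2 f = \left(35 + f\right) 2 f = 2 f \left(35 + f\right)$)
$U{\left(x,z \right)} = - \frac{10}{9} + \frac{x}{9}$ ($U{\left(x,z \right)} = - \frac{10 - x}{9} = - \frac{10}{9} + \frac{x}{9}$)
$U{\left(6,-6 \right)} X{\left(I{\left(-7,-8 \right)} \right)} = \left(- \frac{10}{9} + \frac{1}{9} \cdot 6\right) \frac{2 \left(35 + \frac{1}{-7 - 8}\right)}{-7 - 8} = \left(- \frac{10}{9} + \frac{2}{3}\right) \frac{2 \left(35 + \frac{1}{-15}\right)}{-15} = - \frac{4 \cdot 2 \left(- \frac{1}{15}\right) \left(35 - \frac{1}{15}\right)}{9} = - \frac{4 \cdot 2 \left(- \frac{1}{15}\right) \frac{524}{15}}{9} = \left(- \frac{4}{9}\right) \left(- \frac{1048}{225}\right) = \frac{4192}{2025}$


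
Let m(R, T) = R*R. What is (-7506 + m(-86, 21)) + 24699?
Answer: 24589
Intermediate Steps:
m(R, T) = R**2
(-7506 + m(-86, 21)) + 24699 = (-7506 + (-86)**2) + 24699 = (-7506 + 7396) + 24699 = -110 + 24699 = 24589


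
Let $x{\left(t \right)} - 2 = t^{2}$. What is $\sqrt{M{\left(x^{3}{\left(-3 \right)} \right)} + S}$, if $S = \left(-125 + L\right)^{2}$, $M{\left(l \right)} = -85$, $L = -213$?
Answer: $\sqrt{114159} \approx 337.87$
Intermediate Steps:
$x{\left(t \right)} = 2 + t^{2}$
$S = 114244$ ($S = \left(-125 - 213\right)^{2} = \left(-338\right)^{2} = 114244$)
$\sqrt{M{\left(x^{3}{\left(-3 \right)} \right)} + S} = \sqrt{-85 + 114244} = \sqrt{114159}$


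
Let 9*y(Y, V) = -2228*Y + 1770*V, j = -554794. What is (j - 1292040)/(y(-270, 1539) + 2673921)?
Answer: -1846834/3043431 ≈ -0.60683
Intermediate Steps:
y(Y, V) = -2228*Y/9 + 590*V/3 (y(Y, V) = (-2228*Y + 1770*V)/9 = -2228*Y/9 + 590*V/3)
(j - 1292040)/(y(-270, 1539) + 2673921) = (-554794 - 1292040)/((-2228/9*(-270) + (590/3)*1539) + 2673921) = -1846834/((66840 + 302670) + 2673921) = -1846834/(369510 + 2673921) = -1846834/3043431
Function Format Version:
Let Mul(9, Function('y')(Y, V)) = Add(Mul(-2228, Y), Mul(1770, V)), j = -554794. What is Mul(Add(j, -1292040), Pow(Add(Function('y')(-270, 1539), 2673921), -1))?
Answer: Rational(-1846834, 3043431) ≈ -0.60683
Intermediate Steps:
Function('y')(Y, V) = Add(Mul(Rational(-2228, 9), Y), Mul(Rational(590, 3), V)) (Function('y')(Y, V) = Mul(Rational(1, 9), Add(Mul(-2228, Y), Mul(1770, V))) = Add(Mul(Rational(-2228, 9), Y), Mul(Rational(590, 3), V)))
Mul(Add(j, -1292040), Pow(Add(Function('y')(-270, 1539), 2673921), -1)) = Mul(Add(-554794, -1292040), Pow(Add(Add(Mul(Rational(-2228, 9), -270), Mul(Rational(590, 3), 1539)), 2673921), -1)) = Mul(-1846834, Pow(Add(Add(66840, 302670), 2673921), -1)) = Mul(-1846834, Pow(Add(369510, 2673921), -1)) = Mul(-1846834, Pow(3043431, -1)) = Mul(-1846834, Rational(1, 3043431)) = Rational(-1846834, 3043431)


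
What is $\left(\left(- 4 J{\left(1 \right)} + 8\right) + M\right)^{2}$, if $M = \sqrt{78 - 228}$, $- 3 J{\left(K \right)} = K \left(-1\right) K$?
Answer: $- \frac{950}{9} + \frac{200 i \sqrt{6}}{3} \approx -105.56 + 163.3 i$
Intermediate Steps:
$J{\left(K \right)} = \frac{K^{2}}{3}$ ($J{\left(K \right)} = - \frac{K \left(-1\right) K}{3} = - \frac{- K K}{3} = - \frac{\left(-1\right) K^{2}}{3} = \frac{K^{2}}{3}$)
$M = 5 i \sqrt{6}$ ($M = \sqrt{-150} = 5 i \sqrt{6} \approx 12.247 i$)
$\left(\left(- 4 J{\left(1 \right)} + 8\right) + M\right)^{2} = \left(\left(- 4 \frac{1^{2}}{3} + 8\right) + 5 i \sqrt{6}\right)^{2} = \left(\left(- 4 \cdot \frac{1}{3} \cdot 1 + 8\right) + 5 i \sqrt{6}\right)^{2} = \left(\left(\left(-4\right) \frac{1}{3} + 8\right) + 5 i \sqrt{6}\right)^{2} = \left(\left(- \frac{4}{3} + 8\right) + 5 i \sqrt{6}\right)^{2} = \left(\frac{20}{3} + 5 i \sqrt{6}\right)^{2}$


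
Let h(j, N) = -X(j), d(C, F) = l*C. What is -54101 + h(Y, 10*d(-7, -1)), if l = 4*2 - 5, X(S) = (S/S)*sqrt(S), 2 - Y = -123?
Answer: -54101 - 5*sqrt(5) ≈ -54112.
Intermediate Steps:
Y = 125 (Y = 2 - 1*(-123) = 2 + 123 = 125)
X(S) = sqrt(S) (X(S) = 1*sqrt(S) = sqrt(S))
l = 3 (l = 8 - 5 = 3)
d(C, F) = 3*C
h(j, N) = -sqrt(j)
-54101 + h(Y, 10*d(-7, -1)) = -54101 - sqrt(125) = -54101 - 5*sqrt(5)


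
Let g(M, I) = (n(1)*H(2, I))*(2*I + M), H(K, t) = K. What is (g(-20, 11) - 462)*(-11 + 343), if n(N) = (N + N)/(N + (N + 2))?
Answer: -152720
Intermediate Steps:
n(N) = 2*N/(2 + 2*N) (n(N) = (2*N)/(N + (2 + N)) = (2*N)/(2 + 2*N) = 2*N/(2 + 2*N))
g(M, I) = M + 2*I (g(M, I) = ((1/(1 + 1))*2)*(2*I + M) = ((1/2)*2)*(M + 2*I) = ((1*(½))*2)*(M + 2*I) = ((½)*2)*(M + 2*I) = 1*(M + 2*I) = M + 2*I)
(g(-20, 11) - 462)*(-11 + 343) = ((-20 + 2*11) - 462)*(-11 + 343) = ((-20 + 22) - 462)*332 = (2 - 462)*332 = -460*332 = -152720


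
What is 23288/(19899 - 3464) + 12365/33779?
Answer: 989864127/555157865 ≈ 1.7830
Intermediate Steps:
23288/(19899 - 3464) + 12365/33779 = 23288/16435 + 12365*(1/33779) = 23288*(1/16435) + 12365/33779 = 23288/16435 + 12365/33779 = 989864127/555157865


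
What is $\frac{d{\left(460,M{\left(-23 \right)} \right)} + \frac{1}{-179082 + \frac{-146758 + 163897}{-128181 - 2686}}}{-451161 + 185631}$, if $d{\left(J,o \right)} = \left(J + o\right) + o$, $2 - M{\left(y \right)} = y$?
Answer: $- \frac{11952329897963}{6222945475598490} \approx -0.0019207$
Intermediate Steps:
$M{\left(y \right)} = 2 - y$
$d{\left(J,o \right)} = J + 2 o$
$\frac{d{\left(460,M{\left(-23 \right)} \right)} + \frac{1}{-179082 + \frac{-146758 + 163897}{-128181 - 2686}}}{-451161 + 185631} = \frac{\left(460 + 2 \left(2 - -23\right)\right) + \frac{1}{-179082 + \frac{-146758 + 163897}{-128181 - 2686}}}{-451161 + 185631} = \frac{\left(460 + 2 \left(2 + 23\right)\right) + \frac{1}{-179082 + \frac{17139}{-130867}}}{-265530} = \left(\left(460 + 2 \cdot 25\right) + \frac{1}{-179082 + 17139 \left(- \frac{1}{130867}\right)}\right) \left(- \frac{1}{265530}\right) = \left(\left(460 + 50\right) + \frac{1}{-179082 - \frac{17139}{130867}}\right) \left(- \frac{1}{265530}\right) = \left(510 + \frac{1}{- \frac{23435941233}{130867}}\right) \left(- \frac{1}{265530}\right) = \left(510 - \frac{130867}{23435941233}\right) \left(- \frac{1}{265530}\right) = \frac{11952329897963}{23435941233} \left(- \frac{1}{265530}\right) = - \frac{11952329897963}{6222945475598490}$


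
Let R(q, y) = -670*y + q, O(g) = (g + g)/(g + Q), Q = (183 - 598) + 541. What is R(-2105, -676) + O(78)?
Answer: 7663868/17 ≈ 4.5082e+5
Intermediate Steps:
Q = 126 (Q = -415 + 541 = 126)
O(g) = 2*g/(126 + g) (O(g) = (g + g)/(g + 126) = (2*g)/(126 + g) = 2*g/(126 + g))
R(q, y) = q - 670*y
R(-2105, -676) + O(78) = (-2105 - 670*(-676)) + 2*78/(126 + 78) = (-2105 + 452920) + 2*78/204 = 450815 + 2*78*(1/204) = 450815 + 13/17 = 7663868/17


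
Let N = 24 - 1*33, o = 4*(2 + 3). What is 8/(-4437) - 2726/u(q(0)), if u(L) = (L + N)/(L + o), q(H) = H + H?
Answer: 26878352/4437 ≈ 6057.8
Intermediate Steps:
o = 20 (o = 4*5 = 20)
N = -9 (N = 24 - 33 = -9)
q(H) = 2*H
u(L) = (-9 + L)/(20 + L) (u(L) = (L - 9)/(L + 20) = (-9 + L)/(20 + L))
8/(-4437) - 2726/u(q(0)) = 8/(-4437) - 2726*(20 + 2*0)/(-9 + 2*0) = 8*(-1/4437) - 2726*(20 + 0)/(-9 + 0) = -8/4437 - 2726/(-9/20) = -8/4437 - 2726*(-20/9) = -8/4437 + 54520/9 = 26878352/4437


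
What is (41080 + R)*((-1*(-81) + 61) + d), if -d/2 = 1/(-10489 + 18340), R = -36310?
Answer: 1772595600/2617 ≈ 6.7734e+5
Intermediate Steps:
d = -2/7851 (d = -2/(-10489 + 18340) = -2/7851 ≈ -0.00025474)
(41080 + R)*((-1*(-81) + 61) + d) = (41080 - 36310)*((-1*(-81) + 61) - 2/7851) = 4770*((81 + 61) - 2/7851) = 4770*(142 - 2/7851) = 4770*(1114840/7851) = 1772595600/2617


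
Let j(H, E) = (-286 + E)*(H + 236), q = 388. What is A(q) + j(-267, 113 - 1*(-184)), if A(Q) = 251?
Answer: -90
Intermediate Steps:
j(H, E) = (-286 + E)*(236 + H)
A(q) + j(-267, 113 - 1*(-184)) = 251 + (-67496 - 286*(-267) + 236*(113 - 1*(-184)) + (113 - 1*(-184))*(-267)) = 251 + (-67496 + 76362 + 236*(113 + 184) + (113 + 184)*(-267)) = 251 + (-67496 + 76362 + 236*297 + 297*(-267)) = 251 + (-67496 + 76362 + 70092 - 79299) = 251 - 341 = -90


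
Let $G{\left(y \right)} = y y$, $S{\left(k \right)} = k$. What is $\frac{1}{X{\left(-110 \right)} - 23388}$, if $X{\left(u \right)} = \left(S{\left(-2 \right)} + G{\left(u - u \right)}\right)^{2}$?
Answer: $- \frac{1}{23384} \approx -4.2764 \cdot 10^{-5}$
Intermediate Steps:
$G{\left(y \right)} = y^{2}$
$X{\left(u \right)} = 4$ ($X{\left(u \right)} = \left(-2 + \left(u - u\right)^{2}\right)^{2} = \left(-2 + 0^{2}\right)^{2} = \left(-2 + 0\right)^{2} = \left(-2\right)^{2} = 4$)
$\frac{1}{X{\left(-110 \right)} - 23388} = \frac{1}{4 - 23388} = \frac{1}{-23384} = - \frac{1}{23384}$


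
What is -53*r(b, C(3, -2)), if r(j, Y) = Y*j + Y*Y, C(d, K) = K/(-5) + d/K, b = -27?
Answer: -163823/100 ≈ -1638.2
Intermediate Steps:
C(d, K) = -K/5 + d/K (C(d, K) = K*(-⅕) + d/K = -K/5 + d/K)
r(j, Y) = Y² + Y*j (r(j, Y) = Y*j + Y² = Y² + Y*j)
-53*r(b, C(3, -2)) = -53*(-⅕*(-2) + 3/(-2))*((-⅕*(-2) + 3/(-2)) - 27) = -53*(⅖ + 3*(-½))*((⅖ + 3*(-½)) - 27) = -53*(⅖ - 3/2)*((⅖ - 3/2) - 27) = -(-583)*(-11/10 - 27)/10 = -(-583)*(-281)/(10*10) = -53*3091/100 = -163823/100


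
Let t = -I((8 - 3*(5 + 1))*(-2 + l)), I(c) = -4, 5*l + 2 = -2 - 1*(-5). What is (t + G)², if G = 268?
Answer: 73984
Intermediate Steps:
l = ⅕ (l = -⅖ + (-2 - 1*(-5))/5 = -⅖ + (-2 + 5)/5 = -⅖ + (⅕)*3 = -⅖ + ⅗ = ⅕ ≈ 0.20000)
t = 4 (t = -1*(-4) = 4)
(t + G)² = (4 + 268)² = 272² = 73984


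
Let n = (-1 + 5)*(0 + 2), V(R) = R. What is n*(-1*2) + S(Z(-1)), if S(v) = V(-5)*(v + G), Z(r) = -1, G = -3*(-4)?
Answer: -71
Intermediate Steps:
G = 12
S(v) = -60 - 5*v (S(v) = -5*(v + 12) = -5*(12 + v) = -60 - 5*v)
n = 8 (n = 4*2 = 8)
n*(-1*2) + S(Z(-1)) = 8*(-1*2) + (-60 - 5*(-1)) = 8*(-2) + (-60 + 5) = -16 - 55 = -71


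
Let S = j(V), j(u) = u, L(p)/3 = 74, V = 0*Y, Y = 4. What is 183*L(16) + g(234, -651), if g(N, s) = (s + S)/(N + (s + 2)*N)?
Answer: 2053400761/50544 ≈ 40626.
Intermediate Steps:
V = 0 (V = 0*4 = 0)
L(p) = 222 (L(p) = 3*74 = 222)
S = 0
g(N, s) = s/(N + N*(2 + s)) (g(N, s) = (s + 0)/(N + (s + 2)*N) = s/(N + (2 + s)*N) = s/(N + N*(2 + s)))
183*L(16) + g(234, -651) = 183*222 - 651/(234*(3 - 651)) = 40626 - 651*1/234/(-648) = 40626 - 651*1/234*(-1/648) = 40626 + 217/50544 = 2053400761/50544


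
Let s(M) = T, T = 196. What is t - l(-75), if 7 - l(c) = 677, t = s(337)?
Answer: 866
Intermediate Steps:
s(M) = 196
t = 196
l(c) = -670 (l(c) = 7 - 1*677 = 7 - 677 = -670)
t - l(-75) = 196 - 1*(-670) = 196 + 670 = 866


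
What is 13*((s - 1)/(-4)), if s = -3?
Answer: 13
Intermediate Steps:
13*((s - 1)/(-4)) = 13*((-3 - 1)/(-4)) = 13*(-4*(-¼)) = 13*1 = 13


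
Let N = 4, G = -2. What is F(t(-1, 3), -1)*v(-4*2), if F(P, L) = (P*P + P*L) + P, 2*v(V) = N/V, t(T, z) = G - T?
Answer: -¼ ≈ -0.25000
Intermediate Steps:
t(T, z) = -2 - T
v(V) = 2/V (v(V) = (4/V)/2 = 2/V)
F(P, L) = P + P² + L*P (F(P, L) = (P² + L*P) + P = P + P² + L*P)
F(t(-1, 3), -1)*v(-4*2) = ((-2 - 1*(-1))*(1 - 1 + (-2 - 1*(-1))))*(2/((-4*2))) = ((-2 + 1)*(1 - 1 + (-2 + 1)))*(2/(-8)) = (-(1 - 1 - 1))*(2*(-⅛)) = -1*(-1)*(-¼) = 1*(-¼) = -¼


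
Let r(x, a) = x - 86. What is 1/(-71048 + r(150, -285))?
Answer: -1/70984 ≈ -1.4088e-5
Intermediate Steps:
r(x, a) = -86 + x
1/(-71048 + r(150, -285)) = 1/(-71048 + (-86 + 150)) = 1/(-71048 + 64) = 1/(-70984) = -1/70984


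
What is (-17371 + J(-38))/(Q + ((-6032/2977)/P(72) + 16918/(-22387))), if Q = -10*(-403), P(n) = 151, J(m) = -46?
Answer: -13482849311441/3119108499100 ≈ -4.3227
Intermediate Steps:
Q = 4030
(-17371 + J(-38))/(Q + ((-6032/2977)/P(72) + 16918/(-22387))) = (-17371 - 46)/(4030 + (-6032/2977/151 + 16918/(-22387))) = -17417/(4030 + (-6032*1/2977*(1/151) + 16918*(-1/22387))) = -17417/(4030 + (-464/229*1/151 - 16918/22387)) = -17417/(4030 + (-464/34579 - 16918/22387)) = -17417/(4030 - 595395090/774120073) = -17417/3119108499100/774120073 = -17417*774120073/3119108499100 = -13482849311441/3119108499100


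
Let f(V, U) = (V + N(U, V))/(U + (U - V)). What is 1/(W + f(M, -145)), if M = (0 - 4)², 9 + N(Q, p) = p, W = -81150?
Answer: -306/24831923 ≈ -1.2323e-5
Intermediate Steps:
N(Q, p) = -9 + p
M = 16 (M = (-4)² = 16)
f(V, U) = (-9 + 2*V)/(-V + 2*U) (f(V, U) = (V + (-9 + V))/(U + (U - V)) = (-9 + 2*V)/(-V + 2*U))
1/(W + f(M, -145)) = 1/(-81150 + (-9 + 2*16)/(-1*16 + 2*(-145))) = 1/(-81150 + (-9 + 32)/(-16 - 290)) = 1/(-81150 + 23/(-306)) = 1/(-81150 - 1/306*23) = 1/(-81150 - 23/306) = 1/(-24831923/306) = -306/24831923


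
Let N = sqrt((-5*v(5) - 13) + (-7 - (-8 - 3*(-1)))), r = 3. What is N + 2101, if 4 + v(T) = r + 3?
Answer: 2101 + 5*I ≈ 2101.0 + 5.0*I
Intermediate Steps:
v(T) = 2 (v(T) = -4 + (3 + 3) = -4 + 6 = 2)
N = 5*I (N = sqrt((-5*2 - 13) + (-7 - (-8 - 3*(-1)))) = sqrt((-10 - 13) + (-7 - (-8 + 3))) = sqrt(-23 + (-7 - 1*(-5))) = sqrt(-23 + (-7 + 5)) = sqrt(-23 - 2) = sqrt(-25) = 5*I ≈ 5.0*I)
N + 2101 = 5*I + 2101 = 2101 + 5*I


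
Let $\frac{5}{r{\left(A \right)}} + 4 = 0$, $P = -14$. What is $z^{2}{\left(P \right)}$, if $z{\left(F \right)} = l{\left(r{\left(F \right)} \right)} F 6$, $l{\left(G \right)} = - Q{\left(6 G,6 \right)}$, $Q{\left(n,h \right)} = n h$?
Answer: $14288400$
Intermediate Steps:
$Q{\left(n,h \right)} = h n$
$r{\left(A \right)} = - \frac{5}{4}$ ($r{\left(A \right)} = \frac{5}{-4 + 0} = \frac{5}{-4} = 5 \left(- \frac{1}{4}\right) = - \frac{5}{4}$)
$l{\left(G \right)} = - 36 G$ ($l{\left(G \right)} = - 6 \cdot 6 G = - 36 G$)
$z{\left(F \right)} = 270 F$ ($z{\left(F \right)} = \left(-36\right) \left(- \frac{5}{4}\right) F 6 = 45 F 6 = 270 F$)
$z^{2}{\left(P \right)} = \left(270 \left(-14\right)\right)^{2} = \left(-3780\right)^{2} = 14288400$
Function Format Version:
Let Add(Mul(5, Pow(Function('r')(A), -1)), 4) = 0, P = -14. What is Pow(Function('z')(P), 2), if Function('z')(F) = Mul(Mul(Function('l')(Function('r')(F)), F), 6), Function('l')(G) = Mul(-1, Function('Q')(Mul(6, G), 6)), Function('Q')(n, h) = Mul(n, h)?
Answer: 14288400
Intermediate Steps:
Function('Q')(n, h) = Mul(h, n)
Function('r')(A) = Rational(-5, 4) (Function('r')(A) = Mul(5, Pow(Add(-4, 0), -1)) = Mul(5, Pow(-4, -1)) = Mul(5, Rational(-1, 4)) = Rational(-5, 4))
Function('l')(G) = Mul(-36, G) (Function('l')(G) = Mul(-1, Mul(6, Mul(6, G))) = Mul(-1, Mul(36, G)) = Mul(-36, G))
Function('z')(F) = Mul(270, F) (Function('z')(F) = Mul(Mul(Mul(-36, Rational(-5, 4)), F), 6) = Mul(Mul(45, F), 6) = Mul(270, F))
Pow(Function('z')(P), 2) = Pow(Mul(270, -14), 2) = Pow(-3780, 2) = 14288400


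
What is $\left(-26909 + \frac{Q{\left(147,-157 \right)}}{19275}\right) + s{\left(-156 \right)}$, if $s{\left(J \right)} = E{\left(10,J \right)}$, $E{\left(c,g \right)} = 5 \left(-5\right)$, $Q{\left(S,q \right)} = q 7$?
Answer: $- \frac{519153949}{19275} \approx -26934.0$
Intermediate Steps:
$Q{\left(S,q \right)} = 7 q$
$E{\left(c,g \right)} = -25$
$s{\left(J \right)} = -25$
$\left(-26909 + \frac{Q{\left(147,-157 \right)}}{19275}\right) + s{\left(-156 \right)} = \left(-26909 + \frac{7 \left(-157\right)}{19275}\right) - 25 = \left(-26909 - \frac{1099}{19275}\right) - 25 = - \frac{518672074}{19275} - 25 = - \frac{519153949}{19275}$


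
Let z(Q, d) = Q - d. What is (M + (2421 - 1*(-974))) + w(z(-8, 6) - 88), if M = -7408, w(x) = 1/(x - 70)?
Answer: -690237/172 ≈ -4013.0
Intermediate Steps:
w(x) = 1/(-70 + x)
(M + (2421 - 1*(-974))) + w(z(-8, 6) - 88) = (-7408 + (2421 - 1*(-974))) + 1/(-70 + ((-8 - 1*6) - 88)) = (-7408 + (2421 + 974)) + 1/(-70 + ((-8 - 6) - 88)) = (-7408 + 3395) + 1/(-70 + (-14 - 88)) = -4013 + 1/(-70 - 102) = -4013 + 1/(-172) = -4013 - 1/172 = -690237/172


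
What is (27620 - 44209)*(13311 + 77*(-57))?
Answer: -148007058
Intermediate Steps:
(27620 - 44209)*(13311 + 77*(-57)) = -16589*(13311 - 4389) = -16589*8922 = -148007058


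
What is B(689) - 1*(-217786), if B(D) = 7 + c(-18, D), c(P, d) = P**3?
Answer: 211961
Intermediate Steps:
B(D) = -5825 (B(D) = 7 + (-18)**3 = 7 - 5832 = -5825)
B(689) - 1*(-217786) = -5825 - 1*(-217786) = -5825 + 217786 = 211961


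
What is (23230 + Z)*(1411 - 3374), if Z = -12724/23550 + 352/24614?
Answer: -6608041959160408/144914925 ≈ -4.5599e+7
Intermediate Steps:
Z = -76224734/144914925 (Z = -12724*1/23550 + 352*(1/24614) = -6362/11775 + 176/12307 = -76224734/144914925 ≈ -0.52600)
(23230 + Z)*(1411 - 3374) = (23230 - 76224734/144914925)*(1411 - 3374) = (3366297483016/144914925)*(-1963) = -6608041959160408/144914925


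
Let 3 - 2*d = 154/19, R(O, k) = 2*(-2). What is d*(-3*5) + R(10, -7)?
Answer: 1303/38 ≈ 34.289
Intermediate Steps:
R(O, k) = -4
d = -97/38 (d = 3/2 - 77/19 = -97/38 ≈ -2.5526)
d*(-3*5) + R(10, -7) = -(-291)*5/38 - 4 = -97/38*(-15) - 4 = 1455/38 - 4 = 1303/38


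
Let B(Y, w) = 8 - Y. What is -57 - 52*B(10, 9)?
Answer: 47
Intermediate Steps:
-57 - 52*B(10, 9) = -57 - 52*(8 - 1*10) = -57 - 52*(8 - 10) = -57 - 52*(-2) = -57 + 104 = 47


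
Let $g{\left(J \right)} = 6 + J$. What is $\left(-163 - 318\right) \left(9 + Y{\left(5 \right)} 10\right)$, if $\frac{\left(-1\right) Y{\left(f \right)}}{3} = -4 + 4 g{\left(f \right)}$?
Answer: $572871$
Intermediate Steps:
$Y{\left(f \right)} = -60 - 12 f$ ($Y{\left(f \right)} = - 3 \left(-4 + 4 \left(6 + f\right)\right) = - 3 \left(-4 + \left(24 + 4 f\right)\right) = - 3 \left(20 + 4 f\right) = -60 - 12 f$)
$\left(-163 - 318\right) \left(9 + Y{\left(5 \right)} 10\right) = \left(-163 - 318\right) \left(9 + \left(-60 - 60\right) 10\right) = - 481 \left(9 + \left(-60 - 60\right) 10\right) = - 481 \left(9 - 1200\right) = \left(-481\right) \left(-1191\right) = 572871$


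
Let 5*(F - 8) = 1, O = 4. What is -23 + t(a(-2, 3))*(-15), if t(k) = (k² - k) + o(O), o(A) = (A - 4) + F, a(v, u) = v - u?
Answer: -596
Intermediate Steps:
F = 41/5 (F = 8 + (⅕)*1 = 8 + ⅕ = 41/5 ≈ 8.2000)
o(A) = 21/5 + A (o(A) = (A - 4) + 41/5 = (-4 + A) + 41/5 = 21/5 + A)
t(k) = 41/5 + k² - k (t(k) = (k² - k) + (21/5 + 4) = (k² - k) + 41/5 = 41/5 + k² - k)
-23 + t(a(-2, 3))*(-15) = -23 + (41/5 + (-2 - 1*3)² - (-2 - 1*3))*(-15) = -23 + (41/5 + (-2 - 3)² - (-2 - 3))*(-15) = -23 + (41/5 + (-5)² - 1*(-5))*(-15) = -23 + (41/5 + 25 + 5)*(-15) = -23 + (191/5)*(-15) = -23 - 573 = -596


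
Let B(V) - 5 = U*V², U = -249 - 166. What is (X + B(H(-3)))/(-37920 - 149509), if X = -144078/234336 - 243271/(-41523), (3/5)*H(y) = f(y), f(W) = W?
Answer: 1528068729653/27632526065232 ≈ 0.055300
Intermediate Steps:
H(y) = 5*y/3
U = -415
X = 8504100377/1621722288 (X = -144078*1/234336 - 243271*(-1/41523) = -24013/39056 + 243271/41523 = 8504100377/1621722288 ≈ 5.2439)
B(V) = 5 - 415*V²
(X + B(H(-3)))/(-37920 - 149509) = (8504100377/1621722288 + (5 - 415*((5/3)*(-3))²))/(-37920 - 149509) = (8504100377/1621722288 + (5 - 415*(-5)²))/(-187429) = (8504100377/1621722288 + (5 - 415*25))*(-1/187429) = (8504100377/1621722288 + (5 - 10375))*(-1/187429) = (8504100377/1621722288 - 10370)*(-1/187429) = -16808756026183/1621722288*(-1/187429) = 1528068729653/27632526065232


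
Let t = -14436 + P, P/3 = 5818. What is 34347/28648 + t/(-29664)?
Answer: 19425203/17704464 ≈ 1.0972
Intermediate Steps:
P = 17454 (P = 3*5818 = 17454)
t = 3018 (t = -14436 + 17454 = 3018)
34347/28648 + t/(-29664) = 34347/28648 + 3018/(-29664) = 34347*(1/28648) + 3018*(-1/29664) = 34347/28648 - 503/4944 = 19425203/17704464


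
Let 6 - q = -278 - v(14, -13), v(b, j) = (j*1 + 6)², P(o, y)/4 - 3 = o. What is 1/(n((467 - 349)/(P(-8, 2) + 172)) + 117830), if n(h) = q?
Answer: 1/118163 ≈ 8.4629e-6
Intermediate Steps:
P(o, y) = 12 + 4*o
v(b, j) = (6 + j)² (v(b, j) = (j + 6)² = (6 + j)²)
q = 333 (q = 6 - (-278 - (6 - 13)²) = 6 - (-278 - 1*(-7)²) = 6 - (-278 - 1*49) = 6 - (-278 - 49) = 6 - 1*(-327) = 6 + 327 = 333)
n(h) = 333
1/(n((467 - 349)/(P(-8, 2) + 172)) + 117830) = 1/(333 + 117830) = 1/118163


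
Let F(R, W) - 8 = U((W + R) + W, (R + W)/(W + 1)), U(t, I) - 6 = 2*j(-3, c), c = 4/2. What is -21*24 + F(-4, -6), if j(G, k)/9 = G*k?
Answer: -598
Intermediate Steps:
c = 2 (c = 4*(½) = 2)
j(G, k) = 9*G*k (j(G, k) = 9*(G*k) = 9*G*k)
U(t, I) = -102 (U(t, I) = 6 + 2*(9*(-3)*2) = 6 + 2*(-54) = 6 - 108 = -102)
F(R, W) = -94 (F(R, W) = 8 - 102 = -94)
-21*24 + F(-4, -6) = -21*24 - 94 = -504 - 94 = -598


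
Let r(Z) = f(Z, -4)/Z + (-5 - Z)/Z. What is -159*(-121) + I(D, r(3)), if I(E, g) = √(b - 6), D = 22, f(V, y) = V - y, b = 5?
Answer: 19239 + I ≈ 19239.0 + 1.0*I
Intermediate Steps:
r(Z) = (-5 - Z)/Z + (4 + Z)/Z (r(Z) = (Z - 1*(-4))/Z + (-5 - Z)/Z = (Z + 4)/Z + (-5 - Z)/Z = (4 + Z)/Z + (-5 - Z)/Z = (-5 - Z)/Z + (4 + Z)/Z)
I(E, g) = I (I(E, g) = √(5 - 6) = √(-1) = I)
-159*(-121) + I(D, r(3)) = -159*(-121) + I = 19239 + I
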